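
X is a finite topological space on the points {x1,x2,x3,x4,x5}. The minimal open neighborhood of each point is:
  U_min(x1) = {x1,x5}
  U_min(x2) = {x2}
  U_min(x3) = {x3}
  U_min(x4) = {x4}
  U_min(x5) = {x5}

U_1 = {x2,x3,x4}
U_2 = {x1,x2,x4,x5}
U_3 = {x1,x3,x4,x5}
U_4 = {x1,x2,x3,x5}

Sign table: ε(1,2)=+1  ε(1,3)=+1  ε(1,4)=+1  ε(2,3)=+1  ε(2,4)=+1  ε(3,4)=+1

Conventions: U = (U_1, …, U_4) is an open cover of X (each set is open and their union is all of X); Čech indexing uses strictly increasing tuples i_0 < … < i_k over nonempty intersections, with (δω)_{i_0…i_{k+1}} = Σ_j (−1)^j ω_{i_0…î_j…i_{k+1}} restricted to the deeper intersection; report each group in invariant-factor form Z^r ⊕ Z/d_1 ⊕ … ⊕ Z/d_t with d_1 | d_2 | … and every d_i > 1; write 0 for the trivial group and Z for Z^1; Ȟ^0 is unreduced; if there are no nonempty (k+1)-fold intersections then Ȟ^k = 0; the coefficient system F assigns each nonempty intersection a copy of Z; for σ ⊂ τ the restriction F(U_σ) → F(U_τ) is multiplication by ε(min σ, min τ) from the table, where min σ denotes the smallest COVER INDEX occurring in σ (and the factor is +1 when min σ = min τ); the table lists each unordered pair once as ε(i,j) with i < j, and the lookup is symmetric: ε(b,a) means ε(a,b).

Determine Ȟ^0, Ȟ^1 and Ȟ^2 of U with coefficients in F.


nerve of the cover:
  U12={x2,x4} U13={x3,x4} U14={x2,x3} U23={x1,x4,x5} U24={x1,x2,x5} U34={x1,x3,x5}
  U123={x4} U124={x2} U134={x3} U234={x1,x5}
C dims 4,6,4; δ0: rk 3, SNF 1^3; δ1: rk 3, SNF 1^3
Ȟ^0 = (4 − 3) − 0 = 1, so Ȟ^0 ≅ Z
Ȟ^1 = (6 − 3) − 3 = 0, so Ȟ^1 ≅ 0
Ȟ^2 = (4 − 0) − 3 = 1, so Ȟ^2 ≅ Z

Ȟ^0 = Z, Ȟ^1 = 0 and Ȟ^2 = Z


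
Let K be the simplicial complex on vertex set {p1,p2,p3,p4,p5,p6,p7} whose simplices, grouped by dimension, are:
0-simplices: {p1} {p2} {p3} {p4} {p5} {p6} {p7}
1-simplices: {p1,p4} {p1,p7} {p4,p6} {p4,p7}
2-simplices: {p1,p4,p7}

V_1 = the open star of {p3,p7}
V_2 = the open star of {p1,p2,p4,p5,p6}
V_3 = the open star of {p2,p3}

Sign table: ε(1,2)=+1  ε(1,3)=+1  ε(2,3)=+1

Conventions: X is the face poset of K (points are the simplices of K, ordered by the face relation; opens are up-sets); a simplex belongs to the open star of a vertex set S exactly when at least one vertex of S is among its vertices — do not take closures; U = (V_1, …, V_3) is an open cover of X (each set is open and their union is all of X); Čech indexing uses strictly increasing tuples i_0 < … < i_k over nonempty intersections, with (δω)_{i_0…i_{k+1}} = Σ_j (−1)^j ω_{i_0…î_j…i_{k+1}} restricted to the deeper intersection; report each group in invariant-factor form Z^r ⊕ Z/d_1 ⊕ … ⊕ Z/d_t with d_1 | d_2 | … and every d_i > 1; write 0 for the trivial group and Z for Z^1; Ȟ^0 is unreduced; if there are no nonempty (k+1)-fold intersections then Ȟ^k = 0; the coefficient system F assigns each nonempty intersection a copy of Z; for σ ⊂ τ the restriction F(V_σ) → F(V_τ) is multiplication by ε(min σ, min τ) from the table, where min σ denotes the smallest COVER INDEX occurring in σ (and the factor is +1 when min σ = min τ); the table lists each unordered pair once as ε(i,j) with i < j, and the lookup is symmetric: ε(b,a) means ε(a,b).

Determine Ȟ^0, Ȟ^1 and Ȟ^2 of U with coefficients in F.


nerve of the cover:
  V1={{p3},{p7},{p1,p7},{p4,p7},{p1,p4,p7}} V2={{p1},{p2},{p4},{p5},{p6},{p1,p4},{p1,p7},{p4,p6},{p4,p7},{p1,p4,p7}} V3={{p2},{p3}}
  V12={{p1,p7},{p4,p7},{p1,p4,p7}} V13={{p3}} V23={{p2}}
C dims 3,3; δ0: rk 2, SNF 1^2
Ȟ^0 = (3 − 2) − 0 = 1, so Ȟ^0 ≅ Z
Ȟ^1 = (3 − 0) − 2 = 1, so Ȟ^1 ≅ Z
Ȟ^2 = (0 − 0) − 0 = 0, so Ȟ^2 ≅ 0

Ȟ^0(U;F) ≅ Z,  Ȟ^1(U;F) ≅ Z,  Ȟ^2(U;F) ≅ 0


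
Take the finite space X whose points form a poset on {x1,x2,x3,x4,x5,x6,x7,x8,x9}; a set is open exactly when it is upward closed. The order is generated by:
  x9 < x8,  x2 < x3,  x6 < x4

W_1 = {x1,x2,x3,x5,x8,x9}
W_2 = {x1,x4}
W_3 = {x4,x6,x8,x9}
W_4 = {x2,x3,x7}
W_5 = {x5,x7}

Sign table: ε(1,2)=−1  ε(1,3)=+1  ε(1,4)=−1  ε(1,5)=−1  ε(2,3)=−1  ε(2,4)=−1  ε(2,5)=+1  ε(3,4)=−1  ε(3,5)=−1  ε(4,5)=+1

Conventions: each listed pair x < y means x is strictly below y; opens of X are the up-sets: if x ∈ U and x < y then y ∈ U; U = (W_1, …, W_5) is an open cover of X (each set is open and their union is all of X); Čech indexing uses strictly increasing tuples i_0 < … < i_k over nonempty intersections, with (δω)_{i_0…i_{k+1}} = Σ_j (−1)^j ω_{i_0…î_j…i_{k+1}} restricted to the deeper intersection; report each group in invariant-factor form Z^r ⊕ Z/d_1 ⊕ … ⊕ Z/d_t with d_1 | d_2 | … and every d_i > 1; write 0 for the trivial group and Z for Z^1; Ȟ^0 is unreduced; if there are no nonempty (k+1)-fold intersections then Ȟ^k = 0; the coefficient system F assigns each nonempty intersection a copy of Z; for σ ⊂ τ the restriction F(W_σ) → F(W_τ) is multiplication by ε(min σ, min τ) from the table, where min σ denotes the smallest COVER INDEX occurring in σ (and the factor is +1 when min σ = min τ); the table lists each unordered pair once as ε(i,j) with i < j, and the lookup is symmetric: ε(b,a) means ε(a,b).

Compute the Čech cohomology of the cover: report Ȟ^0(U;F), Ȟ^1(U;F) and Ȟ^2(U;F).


Ȟ^0(U;F) ≅ Z, Ȟ^1(U;F) ≅ Z^2, Ȟ^2(U;F) ≅ 0

nonempty overlaps:
  W12={x1} W13={x8,x9} W14={x2,x3} W15={x5} W23={x4} W45={x7}
C dims 5,6; δ0: rk 4, SNF 1^4
degree 0: 5−4−0 = 1 → Ȟ^0 ≅ Z
degree 1: 6−0−4 = 2 → Ȟ^1 ≅ Z^2
degree 2: 0−0−0 = 0 → Ȟ^2 ≅ 0


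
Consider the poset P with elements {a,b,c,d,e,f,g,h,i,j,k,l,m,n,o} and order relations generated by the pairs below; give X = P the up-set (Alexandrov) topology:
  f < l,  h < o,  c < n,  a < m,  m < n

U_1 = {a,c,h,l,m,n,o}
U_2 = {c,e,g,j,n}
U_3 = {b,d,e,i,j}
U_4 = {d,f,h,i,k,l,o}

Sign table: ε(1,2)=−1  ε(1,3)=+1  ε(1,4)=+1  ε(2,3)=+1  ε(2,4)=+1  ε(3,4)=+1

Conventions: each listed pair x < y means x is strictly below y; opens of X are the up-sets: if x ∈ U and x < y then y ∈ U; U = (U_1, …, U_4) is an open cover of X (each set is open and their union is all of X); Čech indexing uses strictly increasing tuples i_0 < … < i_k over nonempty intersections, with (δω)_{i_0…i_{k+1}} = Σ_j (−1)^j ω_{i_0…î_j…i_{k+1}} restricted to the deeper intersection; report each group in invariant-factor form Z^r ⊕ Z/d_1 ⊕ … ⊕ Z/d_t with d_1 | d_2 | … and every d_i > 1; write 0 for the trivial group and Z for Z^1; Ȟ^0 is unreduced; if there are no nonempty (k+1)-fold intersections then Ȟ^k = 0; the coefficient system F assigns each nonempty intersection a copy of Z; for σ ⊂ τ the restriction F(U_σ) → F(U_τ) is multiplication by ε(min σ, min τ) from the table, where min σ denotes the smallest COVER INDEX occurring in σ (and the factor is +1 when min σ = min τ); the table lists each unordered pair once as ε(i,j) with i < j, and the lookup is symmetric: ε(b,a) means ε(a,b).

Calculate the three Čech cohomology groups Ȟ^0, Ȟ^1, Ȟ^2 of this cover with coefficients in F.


Ȟ^0 = 0,  Ȟ^1 = Z/2,  Ȟ^2 = 0

intersection data:
  U12={c,n} U14={h,l,o} U23={e,j} U34={d,i}
C dims 4,4; δ0: rk 4, SNF 1^3·2
Ȟ^0 = (4 − 4) − 0 = 0, so Ȟ^0 ≅ 0
Ȟ^1 = (4 − 0) − 4 = 0 plus torsion [2], so Ȟ^1 ≅ Z/2
Ȟ^2 = (0 − 0) − 0 = 0, so Ȟ^2 ≅ 0


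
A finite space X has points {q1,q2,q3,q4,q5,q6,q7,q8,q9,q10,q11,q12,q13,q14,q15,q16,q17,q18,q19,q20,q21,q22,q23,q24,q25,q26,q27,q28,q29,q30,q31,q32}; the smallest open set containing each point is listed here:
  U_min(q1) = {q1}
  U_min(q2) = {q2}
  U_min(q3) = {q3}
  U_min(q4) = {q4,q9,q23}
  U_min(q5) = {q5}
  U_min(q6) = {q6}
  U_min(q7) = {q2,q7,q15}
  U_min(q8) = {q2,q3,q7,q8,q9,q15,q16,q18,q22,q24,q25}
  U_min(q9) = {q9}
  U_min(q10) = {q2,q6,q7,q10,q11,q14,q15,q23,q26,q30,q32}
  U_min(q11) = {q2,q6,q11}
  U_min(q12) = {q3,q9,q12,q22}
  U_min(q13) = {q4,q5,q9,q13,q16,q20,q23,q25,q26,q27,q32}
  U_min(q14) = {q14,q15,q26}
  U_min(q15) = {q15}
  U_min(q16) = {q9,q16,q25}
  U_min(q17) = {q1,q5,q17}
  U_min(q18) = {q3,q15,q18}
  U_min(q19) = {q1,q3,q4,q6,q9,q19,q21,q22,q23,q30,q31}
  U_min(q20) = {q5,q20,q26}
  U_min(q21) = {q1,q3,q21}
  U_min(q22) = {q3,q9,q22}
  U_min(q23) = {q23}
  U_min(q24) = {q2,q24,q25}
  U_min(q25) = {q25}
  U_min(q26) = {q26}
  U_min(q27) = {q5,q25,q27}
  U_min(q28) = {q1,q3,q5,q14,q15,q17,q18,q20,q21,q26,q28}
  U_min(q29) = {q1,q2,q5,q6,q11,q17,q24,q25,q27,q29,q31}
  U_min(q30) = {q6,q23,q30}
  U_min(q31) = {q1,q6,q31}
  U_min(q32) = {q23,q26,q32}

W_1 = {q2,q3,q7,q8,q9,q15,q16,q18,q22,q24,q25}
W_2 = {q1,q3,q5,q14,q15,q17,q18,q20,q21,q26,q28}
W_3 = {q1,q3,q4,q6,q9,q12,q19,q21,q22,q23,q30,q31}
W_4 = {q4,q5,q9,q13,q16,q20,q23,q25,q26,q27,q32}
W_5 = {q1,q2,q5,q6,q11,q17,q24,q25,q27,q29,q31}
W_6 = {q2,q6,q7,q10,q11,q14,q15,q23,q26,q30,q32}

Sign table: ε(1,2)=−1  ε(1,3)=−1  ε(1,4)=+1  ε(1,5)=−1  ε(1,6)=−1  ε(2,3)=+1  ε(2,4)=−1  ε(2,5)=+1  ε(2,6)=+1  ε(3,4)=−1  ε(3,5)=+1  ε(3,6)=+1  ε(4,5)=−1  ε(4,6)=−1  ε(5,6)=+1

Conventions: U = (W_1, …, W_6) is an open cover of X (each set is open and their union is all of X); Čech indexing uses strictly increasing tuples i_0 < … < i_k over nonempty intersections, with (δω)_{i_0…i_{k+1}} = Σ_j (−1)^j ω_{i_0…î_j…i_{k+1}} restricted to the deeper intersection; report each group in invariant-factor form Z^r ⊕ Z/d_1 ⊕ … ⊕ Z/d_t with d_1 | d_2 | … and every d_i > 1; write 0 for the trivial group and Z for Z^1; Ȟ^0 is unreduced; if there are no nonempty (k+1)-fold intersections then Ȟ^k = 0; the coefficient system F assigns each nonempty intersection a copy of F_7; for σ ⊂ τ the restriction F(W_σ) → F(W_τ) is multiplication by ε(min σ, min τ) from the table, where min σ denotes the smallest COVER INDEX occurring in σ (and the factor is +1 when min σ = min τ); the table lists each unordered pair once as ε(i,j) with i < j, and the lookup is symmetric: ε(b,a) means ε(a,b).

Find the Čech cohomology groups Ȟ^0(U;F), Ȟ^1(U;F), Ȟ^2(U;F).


Ȟ^0 ≅ Z/7; Ȟ^1 ≅ 0; Ȟ^2 ≅ 0

nerve of the cover:
  W12={q3,q15,q18} W13={q3,q9,q22} W14={q9,q16,q25} W15={q2,q24,q25} W16={q2,q7,q15} W23={q1,q3,q21} W24={q5,q20,q26} W25={q1,q5,q17} W26={q14,q15,q26} W34={q4,q9,q23} W35={q1,q6,q31} W36={q6,q23,q30} W45={q5,q25,q27} W46={q23,q26,q32} W56={q2,q6,q11}
  W123={q3} W126={q15} W134={q9} W145={q25} W156={q2} W235={q1} W245={q5} W246={q26} W346={q23} W356={q6}
C dims 6,15,10; δ0: rk_F7 5; δ1: rk_F7 10
Ȟ^0 = (6 − 5) − 0 = 1, so Ȟ^0 ≅ Z/7
Ȟ^1 = (15 − 10) − 5 = 0, so Ȟ^1 ≅ 0
Ȟ^2 = (10 − 0) − 10 = 0, so Ȟ^2 ≅ 0


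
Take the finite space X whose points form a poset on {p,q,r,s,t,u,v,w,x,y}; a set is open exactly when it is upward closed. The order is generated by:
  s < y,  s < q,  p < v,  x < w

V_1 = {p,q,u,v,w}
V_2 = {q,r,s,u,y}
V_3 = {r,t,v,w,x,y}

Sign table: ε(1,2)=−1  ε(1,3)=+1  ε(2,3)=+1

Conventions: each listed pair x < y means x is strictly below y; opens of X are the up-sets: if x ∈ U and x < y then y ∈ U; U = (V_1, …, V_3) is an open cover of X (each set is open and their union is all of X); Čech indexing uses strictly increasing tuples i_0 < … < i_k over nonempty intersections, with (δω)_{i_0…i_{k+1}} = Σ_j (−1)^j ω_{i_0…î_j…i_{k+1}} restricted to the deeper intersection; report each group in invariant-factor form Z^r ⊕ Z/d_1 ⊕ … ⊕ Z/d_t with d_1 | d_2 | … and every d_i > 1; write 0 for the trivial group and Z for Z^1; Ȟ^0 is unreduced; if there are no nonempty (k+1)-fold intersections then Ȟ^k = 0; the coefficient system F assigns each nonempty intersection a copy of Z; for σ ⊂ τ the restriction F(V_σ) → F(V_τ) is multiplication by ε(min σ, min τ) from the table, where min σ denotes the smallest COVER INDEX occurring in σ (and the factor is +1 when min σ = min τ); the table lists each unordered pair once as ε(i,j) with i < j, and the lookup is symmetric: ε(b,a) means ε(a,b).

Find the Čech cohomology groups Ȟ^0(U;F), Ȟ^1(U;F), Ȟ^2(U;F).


Ȟ^0 = 0; Ȟ^1 = Z/2; Ȟ^2 = 0

intersection data:
  V12={q,u} V13={v,w} V23={r,y}
C dims 3,3; δ0: rk 3, SNF 1^2·2
Ȟ^0 = (3 − 3) − 0 = 0, so Ȟ^0 ≅ 0
Ȟ^1 = (3 − 0) − 3 = 0 plus torsion [2], so Ȟ^1 ≅ Z/2
Ȟ^2 = (0 − 0) − 0 = 0, so Ȟ^2 ≅ 0


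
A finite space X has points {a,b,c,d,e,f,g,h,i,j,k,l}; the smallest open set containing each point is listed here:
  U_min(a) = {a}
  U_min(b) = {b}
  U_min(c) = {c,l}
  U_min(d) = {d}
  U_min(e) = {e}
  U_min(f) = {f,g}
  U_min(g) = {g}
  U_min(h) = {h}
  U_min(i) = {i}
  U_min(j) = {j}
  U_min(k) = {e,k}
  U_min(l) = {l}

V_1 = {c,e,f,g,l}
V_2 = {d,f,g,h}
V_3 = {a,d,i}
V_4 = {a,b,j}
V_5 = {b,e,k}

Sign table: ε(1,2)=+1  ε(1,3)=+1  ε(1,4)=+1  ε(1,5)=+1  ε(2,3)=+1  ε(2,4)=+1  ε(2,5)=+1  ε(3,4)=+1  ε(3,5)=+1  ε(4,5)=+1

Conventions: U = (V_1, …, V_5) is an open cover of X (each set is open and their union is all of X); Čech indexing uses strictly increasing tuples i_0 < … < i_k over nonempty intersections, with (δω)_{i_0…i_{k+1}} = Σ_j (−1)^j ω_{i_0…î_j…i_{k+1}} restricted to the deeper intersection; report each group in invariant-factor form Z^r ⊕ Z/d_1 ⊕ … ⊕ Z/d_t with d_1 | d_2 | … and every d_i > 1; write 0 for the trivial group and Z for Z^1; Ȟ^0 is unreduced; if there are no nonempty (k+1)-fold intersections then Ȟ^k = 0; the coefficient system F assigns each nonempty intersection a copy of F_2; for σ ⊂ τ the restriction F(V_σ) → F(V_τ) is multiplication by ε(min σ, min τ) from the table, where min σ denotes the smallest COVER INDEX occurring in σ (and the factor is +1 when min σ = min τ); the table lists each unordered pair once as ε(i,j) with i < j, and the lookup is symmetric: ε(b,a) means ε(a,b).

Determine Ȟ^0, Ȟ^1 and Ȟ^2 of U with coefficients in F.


intersection data:
  V12={f,g} V15={e} V23={d} V34={a} V45={b}
C dims 5,5; δ0: rk_F2 4
Ȟ^0 = (5 − 4) − 0 = 1, so Ȟ^0 ≅ Z/2
Ȟ^1 = (5 − 0) − 4 = 1, so Ȟ^1 ≅ Z/2
Ȟ^2 = (0 − 0) − 0 = 0, so Ȟ^2 ≅ 0

Ȟ^0 ≅ Z/2,  Ȟ^1 ≅ Z/2,  Ȟ^2 ≅ 0


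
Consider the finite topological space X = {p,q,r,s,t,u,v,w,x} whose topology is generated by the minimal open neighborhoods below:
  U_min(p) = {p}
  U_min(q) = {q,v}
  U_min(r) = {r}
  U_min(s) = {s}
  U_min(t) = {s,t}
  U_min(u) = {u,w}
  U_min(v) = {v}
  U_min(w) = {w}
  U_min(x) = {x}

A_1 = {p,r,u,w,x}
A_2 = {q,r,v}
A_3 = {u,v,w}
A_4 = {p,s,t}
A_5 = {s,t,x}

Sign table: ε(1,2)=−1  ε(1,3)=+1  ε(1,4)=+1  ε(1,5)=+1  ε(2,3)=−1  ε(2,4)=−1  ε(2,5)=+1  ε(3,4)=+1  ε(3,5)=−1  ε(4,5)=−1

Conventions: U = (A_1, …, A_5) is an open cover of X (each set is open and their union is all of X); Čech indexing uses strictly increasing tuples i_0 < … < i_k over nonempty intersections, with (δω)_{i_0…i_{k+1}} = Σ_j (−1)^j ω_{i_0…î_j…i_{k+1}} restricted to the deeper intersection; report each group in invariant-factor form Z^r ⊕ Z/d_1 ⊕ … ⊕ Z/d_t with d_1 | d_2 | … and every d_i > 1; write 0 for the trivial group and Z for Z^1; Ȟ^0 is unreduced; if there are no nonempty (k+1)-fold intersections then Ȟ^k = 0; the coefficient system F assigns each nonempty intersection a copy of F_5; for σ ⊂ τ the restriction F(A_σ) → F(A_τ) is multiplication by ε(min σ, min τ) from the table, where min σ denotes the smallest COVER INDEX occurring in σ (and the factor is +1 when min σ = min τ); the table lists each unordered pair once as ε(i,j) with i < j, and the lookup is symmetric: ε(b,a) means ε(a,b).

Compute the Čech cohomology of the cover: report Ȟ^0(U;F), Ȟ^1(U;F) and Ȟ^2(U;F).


Ȟ^0 = 0; Ȟ^1 = Z/5; Ȟ^2 = 0

nerve of the cover:
  A12={r} A13={u,w} A14={p} A15={x} A23={v} A45={s,t}
C dims 5,6; δ0: rk_F5 5
Ȟ^0 = (5 − 5) − 0 = 0, so Ȟ^0 ≅ 0
Ȟ^1 = (6 − 0) − 5 = 1, so Ȟ^1 ≅ Z/5
Ȟ^2 = (0 − 0) − 0 = 0, so Ȟ^2 ≅ 0


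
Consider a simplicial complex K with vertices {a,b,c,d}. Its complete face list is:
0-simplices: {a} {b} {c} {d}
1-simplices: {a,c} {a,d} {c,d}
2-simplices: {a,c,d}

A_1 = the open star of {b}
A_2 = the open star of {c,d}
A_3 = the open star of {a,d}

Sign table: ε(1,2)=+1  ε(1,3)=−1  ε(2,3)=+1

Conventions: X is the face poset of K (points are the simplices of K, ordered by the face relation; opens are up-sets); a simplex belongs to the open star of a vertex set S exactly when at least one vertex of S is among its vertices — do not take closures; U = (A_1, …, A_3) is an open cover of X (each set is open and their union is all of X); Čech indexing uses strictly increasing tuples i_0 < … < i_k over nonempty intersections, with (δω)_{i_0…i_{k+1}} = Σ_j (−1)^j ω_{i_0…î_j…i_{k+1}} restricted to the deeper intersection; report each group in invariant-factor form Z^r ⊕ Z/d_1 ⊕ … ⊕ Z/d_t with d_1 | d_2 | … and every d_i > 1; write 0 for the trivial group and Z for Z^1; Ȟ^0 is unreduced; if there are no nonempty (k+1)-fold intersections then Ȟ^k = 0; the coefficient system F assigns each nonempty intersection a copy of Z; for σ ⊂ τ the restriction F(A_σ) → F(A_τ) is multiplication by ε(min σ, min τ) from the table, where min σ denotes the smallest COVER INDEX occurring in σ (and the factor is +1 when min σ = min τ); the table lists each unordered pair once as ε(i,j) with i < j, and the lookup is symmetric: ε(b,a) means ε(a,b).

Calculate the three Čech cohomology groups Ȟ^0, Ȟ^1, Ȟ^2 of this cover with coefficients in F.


nonempty intersections:
  A1={{b}} A2={{c},{d},{a,c},{a,d},{c,d},{a,c,d}} A3={{a},{d},{a,c},{a,d},{c,d},{a,c,d}}
  A23={{d},{a,c},{a,d},{c,d},{a,c,d}}
C dims 3,1; δ0: rk 1, SNF 1^1
Ȟ^0: (3−1)−0=2 ⇒ Z^2
Ȟ^1: (1−0)−1=0 ⇒ 0
Ȟ^2: (0−0)−0=0 ⇒ 0

Ȟ^0(U;F) ≅ Z^2; Ȟ^1(U;F) ≅ 0; Ȟ^2(U;F) ≅ 0


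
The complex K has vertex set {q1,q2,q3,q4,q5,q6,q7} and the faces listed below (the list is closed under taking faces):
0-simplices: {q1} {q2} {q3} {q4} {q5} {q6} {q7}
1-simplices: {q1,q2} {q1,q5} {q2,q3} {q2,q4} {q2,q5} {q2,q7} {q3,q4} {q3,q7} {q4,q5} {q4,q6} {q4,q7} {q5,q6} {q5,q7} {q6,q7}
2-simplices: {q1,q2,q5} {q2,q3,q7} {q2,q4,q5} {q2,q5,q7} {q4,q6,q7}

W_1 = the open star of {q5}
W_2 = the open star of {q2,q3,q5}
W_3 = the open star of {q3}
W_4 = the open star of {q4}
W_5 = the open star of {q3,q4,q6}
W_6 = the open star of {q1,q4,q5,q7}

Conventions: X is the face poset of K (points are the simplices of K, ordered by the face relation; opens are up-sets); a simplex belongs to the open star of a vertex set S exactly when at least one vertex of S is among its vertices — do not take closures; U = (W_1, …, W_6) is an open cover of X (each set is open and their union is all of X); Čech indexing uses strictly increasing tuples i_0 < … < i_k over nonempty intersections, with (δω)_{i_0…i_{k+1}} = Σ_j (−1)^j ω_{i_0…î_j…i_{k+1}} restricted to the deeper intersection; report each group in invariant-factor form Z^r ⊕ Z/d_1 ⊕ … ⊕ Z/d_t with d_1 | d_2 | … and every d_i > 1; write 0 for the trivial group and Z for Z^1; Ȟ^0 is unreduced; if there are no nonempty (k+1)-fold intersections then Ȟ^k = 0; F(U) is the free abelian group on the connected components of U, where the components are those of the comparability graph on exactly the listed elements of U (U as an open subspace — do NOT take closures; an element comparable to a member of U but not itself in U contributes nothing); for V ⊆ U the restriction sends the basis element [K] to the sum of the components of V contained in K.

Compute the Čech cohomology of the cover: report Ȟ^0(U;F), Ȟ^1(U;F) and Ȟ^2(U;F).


Ȟ^0 ≅ Z, Ȟ^1 ≅ Z^2 and Ȟ^2 ≅ 0

nonempty overlaps:
  W1={{q5},{q1,q5},{q2,q5},{q4,q5},{q5,q6},{q5,q7},{q1,q2,q5},{q2,q4,q5},{q2,q5,q7}} W2={{q2},{q3},{q5},{q1,q2},{q1,q5},{q2,q3},{q2,q4},{q2,q5},{q2,q7},{q3,q4},{q3,q7},{q4,q5},{q5,q6},{q5,q7},{q1,q2,q5},{q2,q3,q7},{q2,q4,q5},{q2,q5,q7}} W3={{q3},{q2,q3},{q3,q4},{q3,q7},{q2,q3,q7}} W4={{q4},{q2,q4},{q3,q4},{q4,q5},{q4,q6},{q4,q7},{q2,q4,q5},{q4,q6,q7}} W5={{q3},{q4},{q6},{q2,q3},{q2,q4},{q3,q4},{q3,q7},{q4,q5},{q4,q6},{q4,q7},{q5,q6},{q6,q7},{q2,q3,q7},{q2,q4,q5},{q4,q6,q7}} W6={{q1},{q4},{q5},{q7},{q1,q2},{q1,q5},{q2,q4},{q2,q5},{q2,q7},{q3,q4},{q3,q7},{q4,q5},{q4,q6},{q4,q7},{q5,q6},{q5,q7},{q6,q7},{q1,q2,q5},{q2,q3,q7},{q2,q4,q5},{q2,q5,q7},{q4,q6,q7}}
  W12={{q5},{q1,q5},{q2,q5},{q4,q5},{q5,q6},{q5,q7},{q1,q2,q5},{q2,q4,q5},{q2,q5,q7}} W14={{q4,q5},{q2,q4,q5}} W15={{q4,q5},{q5,q6},{q2,q4,q5}} W16={{q5},{q1,q5},{q2,q5},{q4,q5},{q5,q6},{q5,q7},{q1,q2,q5},{q2,q4,q5},{q2,q5,q7}} W23={{q3},{q2,q3},{q3,q4},{q3,q7},{q2,q3,q7}} W24={{q2,q4},{q3,q4},{q4,q5},{q2,q4,q5}} W25={{q3},{q2,q3},{q2,q4},{q3,q4},{q3,q7},{q4,q5},{q5,q6},{q2,q3,q7},{q2,q4,q5}} W26={{q5},{q1,q2},{q1,q5},{q2,q4},{q2,q5},{q2,q7},{q3,q4},{q3,q7},{q4,q5},{q5,q6},{q5,q7},{q1,q2,q5},{q2,q3,q7},{q2,q4,q5},{q2,q5,q7}} W34={{q3,q4}} W35={{q3},{q2,q3},{q3,q4},{q3,q7},{q2,q3,q7}} W36={{q3,q4},{q3,q7},{q2,q3,q7}} W45={{q4},{q2,q4},{q3,q4},{q4,q5},{q4,q6},{q4,q7},{q2,q4,q5},{q4,q6,q7}} W46={{q4},{q2,q4},{q3,q4},{q4,q5},{q4,q6},{q4,q7},{q2,q4,q5},{q4,q6,q7}} W56={{q4},{q2,q4},{q3,q4},{q3,q7},{q4,q5},{q4,q6},{q4,q7},{q5,q6},{q6,q7},{q2,q3,q7},{q2,q4,q5},{q4,q6,q7}}
  W124={{q4,q5},{q2,q4,q5}} W125={{q4,q5},{q5,q6},{q2,q4,q5}} W126={{q5},{q1,q5},{q2,q5},{q4,q5},{q5,q6},{q5,q7},{q1,q2,q5},{q2,q4,q5},{q2,q5,q7}} W145={{q4,q5},{q2,q4,q5}} W146={{q4,q5},{q2,q4,q5}} W156={{q4,q5},{q5,q6},{q2,q4,q5}} W234={{q3,q4}} W235={{q3},{q2,q3},{q3,q4},{q3,q7},{q2,q3,q7}} W236={{q3,q4},{q3,q7},{q2,q3,q7}} W245={{q2,q4},{q3,q4},{q4,q5},{q2,q4,q5}} W246={{q2,q4},{q3,q4},{q4,q5},{q2,q4,q5}} W256={{q2,q4},{q3,q4},{q3,q7},{q4,q5},{q5,q6},{q2,q3,q7},{q2,q4,q5}} W345={{q3,q4}} W346={{q3,q4}} W356={{q3,q4},{q3,q7},{q2,q3,q7}} W456={{q4},{q2,q4},{q3,q4},{q4,q5},{q4,q6},{q4,q7},{q2,q4,q5},{q4,q6,q7}}
  W1245={{q4,q5},{q2,q4,q5}} W1246={{q4,q5},{q2,q4,q5}} W1256={{q4,q5},{q5,q6},{q2,q4,q5}} W1456={{q4,q5},{q2,q4,q5}} W2345={{q3,q4}} W2346={{q3,q4}} W2356={{q3,q4},{q3,q7},{q2,q3,q7}} W2456={{q2,q4},{q3,q4},{q4,q5},{q2,q4,q5}} W3456={{q3,q4}}
  W12456={{q4,q5},{q2,q4,q5}} W23456={{q3,q4}}
components per intersection:
  W1: {{q5},{q1,q5},{q2,q5},{q4,q5},{q5,q6},{q5,q7},{q1,q2,q5},{q2,q4,q5},{q2,q5,q7}}
  W2: {{q2},{q3},{q5},{q1,q2},{q1,q5},{q2,q3},{q2,q4},{q2,q5},{q2,q7},{q3,q4},{q3,q7},{q4,q5},{q5,q6},{q5,q7},{q1,q2,q5},{q2,q3,q7},{q2,q4,q5},{q2,q5,q7}}
  W3: {{q3},{q2,q3},{q3,q4},{q3,q7},{q2,q3,q7}}
  W4: {{q4},{q2,q4},{q3,q4},{q4,q5},{q4,q6},{q4,q7},{q2,q4,q5},{q4,q6,q7}}
  W5: {{q3},{q4},{q6},{q2,q3},{q2,q4},{q3,q4},{q3,q7},{q4,q5},{q4,q6},{q4,q7},{q5,q6},{q6,q7},{q2,q3,q7},{q2,q4,q5},{q4,q6,q7}}
  W6: {{q1},{q4},{q5},{q7},{q1,q2},{q1,q5},{q2,q4},{q2,q5},{q2,q7},{q3,q4},{q3,q7},{q4,q5},{q4,q6},{q4,q7},{q5,q6},{q5,q7},{q6,q7},{q1,q2,q5},{q2,q3,q7},{q2,q4,q5},{q2,q5,q7},{q4,q6,q7}}
  W12: {{q5},{q1,q5},{q2,q5},{q4,q5},{q5,q6},{q5,q7},{q1,q2,q5},{q2,q4,q5},{q2,q5,q7}}
  W14: {{q4,q5},{q2,q4,q5}}
  W15: {{q4,q5},{q2,q4,q5}} {{q5,q6}}
  W16: {{q5},{q1,q5},{q2,q5},{q4,q5},{q5,q6},{q5,q7},{q1,q2,q5},{q2,q4,q5},{q2,q5,q7}}
  W23: {{q3},{q2,q3},{q3,q4},{q3,q7},{q2,q3,q7}}
  W24: {{q2,q4},{q4,q5},{q2,q4,q5}} {{q3,q4}}
  W25: {{q3},{q2,q3},{q3,q4},{q3,q7},{q2,q3,q7}} {{q2,q4},{q4,q5},{q2,q4,q5}} {{q5,q6}}
  W26: {{q5},{q1,q2},{q1,q5},{q2,q4},{q2,q5},{q2,q7},{q3,q7},{q4,q5},{q5,q6},{q5,q7},{q1,q2,q5},{q2,q3,q7},{q2,q4,q5},{q2,q5,q7}} {{q3,q4}}
  W34: {{q3,q4}}
  W35: {{q3},{q2,q3},{q3,q4},{q3,q7},{q2,q3,q7}}
  W36: {{q3,q4}} {{q3,q7},{q2,q3,q7}}
  W45: {{q4},{q2,q4},{q3,q4},{q4,q5},{q4,q6},{q4,q7},{q2,q4,q5},{q4,q6,q7}}
  W46: {{q4},{q2,q4},{q3,q4},{q4,q5},{q4,q6},{q4,q7},{q2,q4,q5},{q4,q6,q7}}
  W56: {{q4},{q2,q4},{q3,q4},{q4,q5},{q4,q6},{q4,q7},{q6,q7},{q2,q4,q5},{q4,q6,q7}} {{q3,q7},{q2,q3,q7}} {{q5,q6}}
  W124: {{q4,q5},{q2,q4,q5}}
  W125: {{q4,q5},{q2,q4,q5}} {{q5,q6}}
  W126: {{q5},{q1,q5},{q2,q5},{q4,q5},{q5,q6},{q5,q7},{q1,q2,q5},{q2,q4,q5},{q2,q5,q7}}
  W145: {{q4,q5},{q2,q4,q5}}
  W146: {{q4,q5},{q2,q4,q5}}
  W156: {{q4,q5},{q2,q4,q5}} {{q5,q6}}
  W234: {{q3,q4}}
  W235: {{q3},{q2,q3},{q3,q4},{q3,q7},{q2,q3,q7}}
  W236: {{q3,q4}} {{q3,q7},{q2,q3,q7}}
  W245: {{q2,q4},{q4,q5},{q2,q4,q5}} {{q3,q4}}
  W246: {{q2,q4},{q4,q5},{q2,q4,q5}} {{q3,q4}}
  W256: {{q2,q4},{q4,q5},{q2,q4,q5}} {{q3,q4}} {{q3,q7},{q2,q3,q7}} {{q5,q6}}
  W345: {{q3,q4}}
  W346: {{q3,q4}}
  W356: {{q3,q4}} {{q3,q7},{q2,q3,q7}}
  W456: {{q4},{q2,q4},{q3,q4},{q4,q5},{q4,q6},{q4,q7},{q2,q4,q5},{q4,q6,q7}}
  W1245: {{q4,q5},{q2,q4,q5}}
  W1246: {{q4,q5},{q2,q4,q5}}
  W1256: {{q4,q5},{q2,q4,q5}} {{q5,q6}}
  W1456: {{q4,q5},{q2,q4,q5}}
  W2345: {{q3,q4}}
  W2346: {{q3,q4}}
  W2356: {{q3,q4}} {{q3,q7},{q2,q3,q7}}
  W2456: {{q2,q4},{q4,q5},{q2,q4,q5}} {{q3,q4}}
  W3456: {{q3,q4}}
  W12456: {{q4,q5},{q2,q4,q5}}
  W23456: {{q3,q4}}
C dims 6,22,25,12; δ0: rk 5, SNF 1^5; δ1: rk 15, SNF 1^15; δ2: rk 10, SNF 1^10
degree 0: 6−5−0 = 1 → Ȟ^0 ≅ Z
degree 1: 22−15−5 = 2 → Ȟ^1 ≅ Z^2
degree 2: 25−10−15 = 0 → Ȟ^2 ≅ 0


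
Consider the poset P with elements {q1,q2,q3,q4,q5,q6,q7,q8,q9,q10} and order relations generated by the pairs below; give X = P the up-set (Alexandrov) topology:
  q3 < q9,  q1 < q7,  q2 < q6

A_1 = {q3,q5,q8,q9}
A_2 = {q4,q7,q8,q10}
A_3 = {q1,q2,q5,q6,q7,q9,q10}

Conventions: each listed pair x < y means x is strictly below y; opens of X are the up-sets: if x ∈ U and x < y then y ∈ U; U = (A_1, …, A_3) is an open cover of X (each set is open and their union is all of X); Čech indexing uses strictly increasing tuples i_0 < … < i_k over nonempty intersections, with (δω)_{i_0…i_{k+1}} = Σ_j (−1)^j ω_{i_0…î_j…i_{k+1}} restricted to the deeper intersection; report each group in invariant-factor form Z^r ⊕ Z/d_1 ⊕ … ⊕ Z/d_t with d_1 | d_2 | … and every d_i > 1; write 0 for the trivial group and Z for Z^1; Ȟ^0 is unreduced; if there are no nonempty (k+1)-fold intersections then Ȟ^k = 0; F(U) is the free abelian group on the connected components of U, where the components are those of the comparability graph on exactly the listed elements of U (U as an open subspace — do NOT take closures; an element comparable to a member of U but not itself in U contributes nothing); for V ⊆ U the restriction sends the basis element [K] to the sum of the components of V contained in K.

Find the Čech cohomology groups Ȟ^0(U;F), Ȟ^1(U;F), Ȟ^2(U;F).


nonempty intersections:
  A12={q8} A13={q5,q9} A23={q7,q10}
components per intersection:
  A1: {q3,q9} {q5} {q8}
  A2: {q4} {q7} {q8} {q10}
  A3: {q1,q7} {q2,q6} {q5} {q9} {q10}
  A12: {q8}
  A13: {q5} {q9}
  A23: {q7} {q10}
C dims 12,5; δ0: rk 5, SNF 1^5
Ȟ^0: (12−5)−0=7 ⇒ Z^7
Ȟ^1: (5−0)−5=0 ⇒ 0
Ȟ^2: (0−0)−0=0 ⇒ 0

Ȟ^0(U;F) ≅ Z^7, Ȟ^1(U;F) ≅ 0 and Ȟ^2(U;F) ≅ 0


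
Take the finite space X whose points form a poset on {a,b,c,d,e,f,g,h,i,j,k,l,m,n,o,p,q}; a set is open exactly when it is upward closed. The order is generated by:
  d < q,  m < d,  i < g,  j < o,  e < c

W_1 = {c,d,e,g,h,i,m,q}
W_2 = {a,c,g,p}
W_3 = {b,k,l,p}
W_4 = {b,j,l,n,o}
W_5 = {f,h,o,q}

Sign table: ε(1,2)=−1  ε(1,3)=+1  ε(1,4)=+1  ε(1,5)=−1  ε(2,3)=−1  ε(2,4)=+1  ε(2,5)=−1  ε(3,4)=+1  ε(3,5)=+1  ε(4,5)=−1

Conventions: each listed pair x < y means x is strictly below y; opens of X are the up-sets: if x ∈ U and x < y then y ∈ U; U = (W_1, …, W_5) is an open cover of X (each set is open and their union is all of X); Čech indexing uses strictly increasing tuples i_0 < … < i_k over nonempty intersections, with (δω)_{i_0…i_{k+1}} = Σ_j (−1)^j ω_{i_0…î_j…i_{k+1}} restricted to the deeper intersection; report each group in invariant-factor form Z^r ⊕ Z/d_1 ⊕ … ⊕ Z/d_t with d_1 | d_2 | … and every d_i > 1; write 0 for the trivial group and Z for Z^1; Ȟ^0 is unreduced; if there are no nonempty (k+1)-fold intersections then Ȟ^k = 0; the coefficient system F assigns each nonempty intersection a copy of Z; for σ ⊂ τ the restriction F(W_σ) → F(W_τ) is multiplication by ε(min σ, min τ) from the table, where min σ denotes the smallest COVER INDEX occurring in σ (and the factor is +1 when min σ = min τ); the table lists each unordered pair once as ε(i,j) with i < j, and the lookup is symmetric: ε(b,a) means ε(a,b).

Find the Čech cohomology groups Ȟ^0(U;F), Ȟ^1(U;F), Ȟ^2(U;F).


Ȟ^0 ≅ Z, Ȟ^1 ≅ Z, Ȟ^2 ≅ 0

cover nerve:
  W12={c,g} W15={h,q} W23={p} W34={b,l} W45={o}
C dims 5,5; δ0: rk 4, SNF 1^4
Ȟ^0: (5−4)−0=1 ⇒ Z
Ȟ^1: (5−0)−4=1 ⇒ Z
Ȟ^2: (0−0)−0=0 ⇒ 0


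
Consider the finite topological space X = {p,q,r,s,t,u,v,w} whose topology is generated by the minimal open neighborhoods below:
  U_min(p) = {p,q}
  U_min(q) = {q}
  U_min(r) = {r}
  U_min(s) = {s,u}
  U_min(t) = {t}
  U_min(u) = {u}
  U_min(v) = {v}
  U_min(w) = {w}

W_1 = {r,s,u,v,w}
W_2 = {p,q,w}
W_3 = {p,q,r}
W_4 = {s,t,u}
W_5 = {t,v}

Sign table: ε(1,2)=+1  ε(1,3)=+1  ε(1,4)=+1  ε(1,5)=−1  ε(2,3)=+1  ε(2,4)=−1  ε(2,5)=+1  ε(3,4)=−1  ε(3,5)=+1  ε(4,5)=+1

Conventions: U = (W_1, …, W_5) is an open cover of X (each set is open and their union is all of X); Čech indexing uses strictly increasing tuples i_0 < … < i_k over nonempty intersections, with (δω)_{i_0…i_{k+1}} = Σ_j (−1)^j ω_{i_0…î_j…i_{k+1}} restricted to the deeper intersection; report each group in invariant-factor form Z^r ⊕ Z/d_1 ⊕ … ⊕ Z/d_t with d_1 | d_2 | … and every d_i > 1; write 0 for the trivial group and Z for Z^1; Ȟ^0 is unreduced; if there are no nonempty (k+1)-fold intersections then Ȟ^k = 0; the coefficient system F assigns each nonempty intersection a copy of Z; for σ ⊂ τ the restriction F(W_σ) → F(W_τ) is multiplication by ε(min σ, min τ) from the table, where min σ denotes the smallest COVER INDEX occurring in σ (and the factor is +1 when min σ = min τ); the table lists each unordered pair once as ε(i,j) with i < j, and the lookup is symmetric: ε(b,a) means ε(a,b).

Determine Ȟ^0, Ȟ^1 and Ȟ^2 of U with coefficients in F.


cover nerve:
  W12={w} W13={r} W14={s,u} W15={v} W23={p,q} W45={t}
C dims 5,6; δ0: rk 5, SNF 1^4·2
Ȟ^0: (5−5)−0=0 ⇒ 0
Ȟ^1: (6−0)−5=1 plus torsion [2] ⇒ Z ⊕ Z/2
Ȟ^2: (0−0)−0=0 ⇒ 0

Ȟ^0 = 0; Ȟ^1 = Z ⊕ Z/2; Ȟ^2 = 0


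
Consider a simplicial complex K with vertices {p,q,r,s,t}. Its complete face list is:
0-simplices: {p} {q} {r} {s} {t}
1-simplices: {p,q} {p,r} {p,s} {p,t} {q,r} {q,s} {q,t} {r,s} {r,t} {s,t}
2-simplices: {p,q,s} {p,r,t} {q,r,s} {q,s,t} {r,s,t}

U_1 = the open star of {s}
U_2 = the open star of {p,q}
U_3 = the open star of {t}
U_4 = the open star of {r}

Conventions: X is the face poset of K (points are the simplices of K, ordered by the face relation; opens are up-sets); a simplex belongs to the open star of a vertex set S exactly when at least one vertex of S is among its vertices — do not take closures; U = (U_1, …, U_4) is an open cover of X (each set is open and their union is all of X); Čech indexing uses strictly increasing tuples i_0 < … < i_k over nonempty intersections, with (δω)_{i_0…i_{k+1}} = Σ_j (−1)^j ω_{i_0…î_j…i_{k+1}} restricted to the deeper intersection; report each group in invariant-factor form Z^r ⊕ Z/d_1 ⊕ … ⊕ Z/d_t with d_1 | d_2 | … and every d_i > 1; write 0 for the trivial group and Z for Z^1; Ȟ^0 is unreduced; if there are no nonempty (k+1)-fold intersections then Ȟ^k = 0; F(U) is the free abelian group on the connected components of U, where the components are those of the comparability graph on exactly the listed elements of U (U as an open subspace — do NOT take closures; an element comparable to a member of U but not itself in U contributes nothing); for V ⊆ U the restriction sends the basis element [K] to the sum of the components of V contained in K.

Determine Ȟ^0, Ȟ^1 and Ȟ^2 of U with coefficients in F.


nerve of the cover:
  U1={{s},{p,s},{q,s},{r,s},{s,t},{p,q,s},{q,r,s},{q,s,t},{r,s,t}} U2={{p},{q},{p,q},{p,r},{p,s},{p,t},{q,r},{q,s},{q,t},{p,q,s},{p,r,t},{q,r,s},{q,s,t}} U3={{t},{p,t},{q,t},{r,t},{s,t},{p,r,t},{q,s,t},{r,s,t}} U4={{r},{p,r},{q,r},{r,s},{r,t},{p,r,t},{q,r,s},{r,s,t}}
  U12={{p,s},{q,s},{p,q,s},{q,r,s},{q,s,t}} U13={{s,t},{q,s,t},{r,s,t}} U14={{r,s},{q,r,s},{r,s,t}} U23={{p,t},{q,t},{p,r,t},{q,s,t}} U24={{p,r},{q,r},{p,r,t},{q,r,s}} U34={{r,t},{p,r,t},{r,s,t}}
  U123={{q,s,t}} U124={{q,r,s}} U134={{r,s,t}} U234={{p,r,t}}
components per intersection:
  U1: {{s},{p,s},{q,s},{r,s},{s,t},{p,q,s},{q,r,s},{q,s,t},{r,s,t}}
  U2: {{p},{q},{p,q},{p,r},{p,s},{p,t},{q,r},{q,s},{q,t},{p,q,s},{p,r,t},{q,r,s},{q,s,t}}
  U3: {{t},{p,t},{q,t},{r,t},{s,t},{p,r,t},{q,s,t},{r,s,t}}
  U4: {{r},{p,r},{q,r},{r,s},{r,t},{p,r,t},{q,r,s},{r,s,t}}
  U12: {{p,s},{q,s},{p,q,s},{q,r,s},{q,s,t}}
  U13: {{s,t},{q,s,t},{r,s,t}}
  U14: {{r,s},{q,r,s},{r,s,t}}
  U23: {{p,t},{p,r,t}} {{q,t},{q,s,t}}
  U24: {{p,r},{p,r,t}} {{q,r},{q,r,s}}
  U34: {{r,t},{p,r,t},{r,s,t}}
  U123: {{q,s,t}}
  U124: {{q,r,s}}
  U134: {{r,s,t}}
  U234: {{p,r,t}}
C dims 4,8,4; δ0: rk 3, SNF 1^3; δ1: rk 4, SNF 1^4
Ȟ^0 = (4 − 3) − 0 = 1, so Ȟ^0 ≅ Z
Ȟ^1 = (8 − 4) − 3 = 1, so Ȟ^1 ≅ Z
Ȟ^2 = (4 − 0) − 4 = 0, so Ȟ^2 ≅ 0

Ȟ^0 = Z; Ȟ^1 = Z; Ȟ^2 = 0


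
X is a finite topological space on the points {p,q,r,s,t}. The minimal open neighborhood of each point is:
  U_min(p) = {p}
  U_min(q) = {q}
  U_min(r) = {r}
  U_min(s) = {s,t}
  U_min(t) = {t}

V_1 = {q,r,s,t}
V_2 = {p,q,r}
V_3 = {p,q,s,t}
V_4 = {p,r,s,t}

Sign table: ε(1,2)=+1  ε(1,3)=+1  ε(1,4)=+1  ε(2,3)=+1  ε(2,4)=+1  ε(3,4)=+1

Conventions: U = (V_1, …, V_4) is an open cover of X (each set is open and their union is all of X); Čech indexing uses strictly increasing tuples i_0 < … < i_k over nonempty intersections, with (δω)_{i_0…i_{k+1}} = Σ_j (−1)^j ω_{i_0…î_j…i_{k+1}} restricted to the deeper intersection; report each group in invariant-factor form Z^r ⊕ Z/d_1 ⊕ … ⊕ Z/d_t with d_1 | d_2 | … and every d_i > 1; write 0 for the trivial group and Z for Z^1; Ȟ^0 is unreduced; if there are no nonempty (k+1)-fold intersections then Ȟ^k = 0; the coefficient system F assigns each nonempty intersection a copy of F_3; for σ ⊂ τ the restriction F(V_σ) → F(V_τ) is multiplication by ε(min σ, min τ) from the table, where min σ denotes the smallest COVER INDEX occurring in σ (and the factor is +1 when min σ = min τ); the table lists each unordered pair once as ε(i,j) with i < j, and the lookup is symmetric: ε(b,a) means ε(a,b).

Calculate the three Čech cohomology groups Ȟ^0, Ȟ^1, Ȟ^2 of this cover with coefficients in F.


nerve simplices:
  V12={q,r} V13={q,s,t} V14={r,s,t} V23={p,q} V24={p,r} V34={p,s,t}
  V123={q} V124={r} V134={s,t} V234={p}
C dims 4,6,4; δ0: rk_F3 3; δ1: rk_F3 3
degree 0: 4−3−0 = 1 → Ȟ^0 ≅ Z/3
degree 1: 6−3−3 = 0 → Ȟ^1 ≅ 0
degree 2: 4−0−3 = 1 → Ȟ^2 ≅ Z/3

Ȟ^0(U;F) ≅ Z/3,  Ȟ^1(U;F) ≅ 0,  Ȟ^2(U;F) ≅ Z/3


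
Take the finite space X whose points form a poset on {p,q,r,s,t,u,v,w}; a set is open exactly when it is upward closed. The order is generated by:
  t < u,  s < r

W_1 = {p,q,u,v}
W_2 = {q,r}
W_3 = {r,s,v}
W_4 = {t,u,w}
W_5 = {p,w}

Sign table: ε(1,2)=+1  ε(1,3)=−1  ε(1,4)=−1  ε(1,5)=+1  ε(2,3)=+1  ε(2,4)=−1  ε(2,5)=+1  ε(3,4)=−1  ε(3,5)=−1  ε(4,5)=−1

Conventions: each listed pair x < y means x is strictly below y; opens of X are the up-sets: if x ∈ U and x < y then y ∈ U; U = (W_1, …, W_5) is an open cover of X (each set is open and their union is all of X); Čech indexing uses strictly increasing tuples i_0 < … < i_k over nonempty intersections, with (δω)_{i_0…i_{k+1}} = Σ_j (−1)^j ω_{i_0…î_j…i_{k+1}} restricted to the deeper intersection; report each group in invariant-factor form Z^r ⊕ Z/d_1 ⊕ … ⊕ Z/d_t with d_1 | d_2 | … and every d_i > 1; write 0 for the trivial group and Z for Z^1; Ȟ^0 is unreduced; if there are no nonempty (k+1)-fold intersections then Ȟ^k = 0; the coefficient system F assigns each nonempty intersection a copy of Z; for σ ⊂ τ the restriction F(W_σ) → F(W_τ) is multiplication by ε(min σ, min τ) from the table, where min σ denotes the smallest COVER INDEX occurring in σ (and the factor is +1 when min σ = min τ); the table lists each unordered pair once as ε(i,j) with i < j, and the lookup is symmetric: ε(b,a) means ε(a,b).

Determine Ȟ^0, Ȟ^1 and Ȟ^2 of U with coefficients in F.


nonempty intersections:
  W12={q} W13={v} W14={u} W15={p} W23={r} W45={w}
C dims 5,6; δ0: rk 5, SNF 1^4·2
Ȟ^0: (5−5)−0=0 ⇒ 0
Ȟ^1: (6−0)−5=1 plus torsion [2] ⇒ Z ⊕ Z/2
Ȟ^2: (0−0)−0=0 ⇒ 0

Ȟ^0 ≅ 0,  Ȟ^1 ≅ Z ⊕ Z/2,  Ȟ^2 ≅ 0


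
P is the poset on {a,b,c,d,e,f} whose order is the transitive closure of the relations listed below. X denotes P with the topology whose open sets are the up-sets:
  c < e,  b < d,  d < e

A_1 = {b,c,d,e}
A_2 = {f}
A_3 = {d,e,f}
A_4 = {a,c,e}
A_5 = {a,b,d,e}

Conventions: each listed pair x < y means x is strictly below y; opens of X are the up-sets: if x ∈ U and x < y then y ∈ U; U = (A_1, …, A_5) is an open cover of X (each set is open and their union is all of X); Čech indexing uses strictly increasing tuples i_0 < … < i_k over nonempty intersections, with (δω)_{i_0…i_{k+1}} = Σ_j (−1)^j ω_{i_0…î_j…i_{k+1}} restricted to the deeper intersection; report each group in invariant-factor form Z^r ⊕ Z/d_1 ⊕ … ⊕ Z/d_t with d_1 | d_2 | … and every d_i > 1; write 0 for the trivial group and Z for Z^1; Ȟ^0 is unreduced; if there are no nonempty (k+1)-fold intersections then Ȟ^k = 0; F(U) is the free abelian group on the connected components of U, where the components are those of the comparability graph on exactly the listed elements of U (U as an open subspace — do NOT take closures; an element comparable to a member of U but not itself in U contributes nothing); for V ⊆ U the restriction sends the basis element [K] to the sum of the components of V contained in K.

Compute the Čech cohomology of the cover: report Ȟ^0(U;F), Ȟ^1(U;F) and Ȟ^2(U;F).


nonempty overlaps:
  A13={d,e} A14={c,e} A15={b,d,e} A23={f} A34={e} A35={d,e} A45={a,e}
  A134={e} A135={d,e} A145={e} A345={e}
  A1345={e}
components per intersection:
  A1: {b,c,d,e}
  A2: {f}
  A3: {d,e} {f}
  A4: {a} {c,e}
  A5: {a} {b,d,e}
  A13: {d,e}
  A14: {c,e}
  A15: {b,d,e}
  A23: {f}
  A34: {e}
  A35: {d,e}
  A45: {a} {e}
  A134: {e}
  A135: {d,e}
  A145: {e}
  A345: {e}
  A1345: {e}
C dims 8,8,4,1; δ0: rk 5, SNF 1^5; δ1: rk 3, SNF 1^3; δ2: rk 1, SNF 1^1
degree 0: 8−5−0 = 3 → Ȟ^0 ≅ Z^3
degree 1: 8−3−5 = 0 → Ȟ^1 ≅ 0
degree 2: 4−1−3 = 0 → Ȟ^2 ≅ 0

Ȟ^0(U;F) ≅ Z^3, Ȟ^1(U;F) ≅ 0, Ȟ^2(U;F) ≅ 0


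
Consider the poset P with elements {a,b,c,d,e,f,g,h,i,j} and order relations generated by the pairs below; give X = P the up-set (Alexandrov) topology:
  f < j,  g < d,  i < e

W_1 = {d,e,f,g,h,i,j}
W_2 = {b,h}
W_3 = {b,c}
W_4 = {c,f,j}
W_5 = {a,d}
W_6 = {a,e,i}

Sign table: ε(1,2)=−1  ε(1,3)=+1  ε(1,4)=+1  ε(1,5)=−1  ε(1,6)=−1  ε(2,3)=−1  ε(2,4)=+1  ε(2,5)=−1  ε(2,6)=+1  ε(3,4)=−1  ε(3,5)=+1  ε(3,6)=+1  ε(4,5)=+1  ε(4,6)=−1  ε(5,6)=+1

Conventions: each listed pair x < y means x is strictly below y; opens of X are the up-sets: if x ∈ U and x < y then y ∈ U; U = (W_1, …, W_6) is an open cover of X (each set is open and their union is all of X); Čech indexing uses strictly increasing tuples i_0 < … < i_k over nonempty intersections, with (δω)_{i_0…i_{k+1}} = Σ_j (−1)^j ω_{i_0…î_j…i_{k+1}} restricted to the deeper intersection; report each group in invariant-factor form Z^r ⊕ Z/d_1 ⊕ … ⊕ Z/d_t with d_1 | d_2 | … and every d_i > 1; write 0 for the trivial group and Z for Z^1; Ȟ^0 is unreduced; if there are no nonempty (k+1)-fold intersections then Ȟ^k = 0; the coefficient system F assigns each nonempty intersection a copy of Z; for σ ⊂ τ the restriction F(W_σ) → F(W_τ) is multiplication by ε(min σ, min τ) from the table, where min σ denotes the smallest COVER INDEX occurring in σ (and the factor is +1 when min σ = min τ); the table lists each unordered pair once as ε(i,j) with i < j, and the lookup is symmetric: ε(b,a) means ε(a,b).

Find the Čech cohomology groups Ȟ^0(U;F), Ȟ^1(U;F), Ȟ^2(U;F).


nerve of the cover:
  W12={h} W14={f,j} W15={d} W16={e,i} W23={b} W34={c} W56={a}
C dims 6,7; δ0: rk 6, SNF 1^5·2
Ȟ^0 = (6 − 6) − 0 = 0, so Ȟ^0 ≅ 0
Ȟ^1 = (7 − 0) − 6 = 1 plus torsion [2], so Ȟ^1 ≅ Z ⊕ Z/2
Ȟ^2 = (0 − 0) − 0 = 0, so Ȟ^2 ≅ 0

Ȟ^0(U;F) ≅ 0,  Ȟ^1(U;F) ≅ Z ⊕ Z/2,  Ȟ^2(U;F) ≅ 0
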